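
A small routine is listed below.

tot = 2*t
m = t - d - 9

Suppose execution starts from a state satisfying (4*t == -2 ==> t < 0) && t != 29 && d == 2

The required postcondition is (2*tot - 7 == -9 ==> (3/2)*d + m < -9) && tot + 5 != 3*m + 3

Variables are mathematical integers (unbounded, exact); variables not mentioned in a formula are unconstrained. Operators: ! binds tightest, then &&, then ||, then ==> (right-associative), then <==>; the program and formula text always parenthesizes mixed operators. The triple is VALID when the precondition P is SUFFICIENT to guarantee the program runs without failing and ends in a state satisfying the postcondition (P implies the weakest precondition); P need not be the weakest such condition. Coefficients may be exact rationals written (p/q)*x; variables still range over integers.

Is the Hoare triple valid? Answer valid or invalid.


Working backward. After the program, the postcondition (2*tot - 7 == -9 ==> (3/2)*d + m < -9) && tot + 5 != 3*m + 3 must hold; in canonical form it is (2*tot == -2 ==> (3/2)*d + m < -9) && tot != 3*m - 2.
Before m := t - d - 9: (2*tot == -2 ==> (1/2)*d + t < 0) && 3*d + tot != 3*t - 29
Before tot := 2*t: (4*t == -2 ==> (1/2)*d + t < 0) && 3*d != t - 29
The weakest precondition is (4*t == -2 ==> (1/2)*d + t < 0) && 3*d != t - 29.
Check whether (4*t == -2 ==> t < 0) && t != 29 && d == 2 implies it.
Countermodel: at the initial state d = 2, t = 35, the precondition holds but the weakest precondition fails.
Answer: invalid


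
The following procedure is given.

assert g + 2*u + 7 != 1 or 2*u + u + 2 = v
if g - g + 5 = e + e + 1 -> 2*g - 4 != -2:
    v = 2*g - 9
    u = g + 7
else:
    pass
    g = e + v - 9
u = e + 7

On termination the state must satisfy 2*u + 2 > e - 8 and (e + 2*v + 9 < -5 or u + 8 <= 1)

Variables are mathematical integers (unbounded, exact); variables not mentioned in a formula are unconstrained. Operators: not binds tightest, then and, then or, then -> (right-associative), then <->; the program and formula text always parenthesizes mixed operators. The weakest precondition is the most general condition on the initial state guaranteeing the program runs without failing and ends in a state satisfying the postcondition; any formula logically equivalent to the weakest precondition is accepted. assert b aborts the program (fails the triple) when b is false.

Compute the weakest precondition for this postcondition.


Working backward. After the program, the postcondition 2*u + 2 > e - 8 and (e + 2*v + 9 < -5 or u + 8 <= 1) must hold; in canonical form it is 2*u > e - 10 and (e + 2*v < -14 or u <= -7).
Before u := e + 7: e > -24 and (e + 2*v < -14 or e <= -14)
Then branch requires e > -24 and (e + 4*g < 4 or e <= -14); else branch requires e > -24 and (e + 2*v < -14 or e <= -14).
Before the if: ((2*e = 4 -> 2*g != 2) -> (e > -24 and (e + 4*g < 4 or e <= -14))) and ((not (2*e = 4 -> 2*g != 2)) -> (e > -24 and (e + 2*v < -14 or e <= -14)))
Before assert g + 2*u + 7 != 1 or 2*u + u + 2 = v: (g + 2*u != -6 or 3*u = v - 2) and ((2*e = 4 -> 2*g != 2) -> (e > -24 and (e + 4*g < 4 or e <= -14))) and ((not (2*e = 4 -> 2*g != 2)) -> (e > -24 and (e + 2*v < -14 or e <= -14)))
Answer: WP = (g + 2*u != -6 or 3*u = v - 2) and ((2*e = 4 -> 2*g != 2) -> (e > -24 and (e + 4*g < 4 or e <= -14))) and ((not (2*e = 4 -> 2*g != 2)) -> (e > -24 and (e + 2*v < -14 or e <= -14)))


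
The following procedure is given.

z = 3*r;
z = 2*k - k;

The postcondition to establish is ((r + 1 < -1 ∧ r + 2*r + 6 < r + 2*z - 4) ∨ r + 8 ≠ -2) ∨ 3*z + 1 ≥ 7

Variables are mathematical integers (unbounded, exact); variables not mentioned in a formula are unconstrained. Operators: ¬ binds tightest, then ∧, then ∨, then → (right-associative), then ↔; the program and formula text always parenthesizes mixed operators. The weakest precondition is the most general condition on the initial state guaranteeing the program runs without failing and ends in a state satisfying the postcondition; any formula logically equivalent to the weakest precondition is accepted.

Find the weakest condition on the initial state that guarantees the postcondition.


Working backward. After the program, the postcondition ((r + 1 < -1 ∧ r + 2*r + 6 < r + 2*z - 4) ∨ r + 8 ≠ -2) ∨ 3*z + 1 ≥ 7 must hold; in canonical form it is (r < -2 ∧ 2*r < 2*z - 10) ∨ r ≠ -10 ∨ 3*z ≥ 6.
Before z := 2*k - k: (r < -2 ∧ 2*r < 2*k - 10) ∨ r ≠ -10 ∨ 3*k ≥ 6
Before z := 3*r: (r < -2 ∧ 2*r < 2*k - 10) ∨ r ≠ -10 ∨ 3*k ≥ 6
Answer: WP = (r < -2 ∧ 2*r < 2*k - 10) ∨ r ≠ -10 ∨ 3*k ≥ 6


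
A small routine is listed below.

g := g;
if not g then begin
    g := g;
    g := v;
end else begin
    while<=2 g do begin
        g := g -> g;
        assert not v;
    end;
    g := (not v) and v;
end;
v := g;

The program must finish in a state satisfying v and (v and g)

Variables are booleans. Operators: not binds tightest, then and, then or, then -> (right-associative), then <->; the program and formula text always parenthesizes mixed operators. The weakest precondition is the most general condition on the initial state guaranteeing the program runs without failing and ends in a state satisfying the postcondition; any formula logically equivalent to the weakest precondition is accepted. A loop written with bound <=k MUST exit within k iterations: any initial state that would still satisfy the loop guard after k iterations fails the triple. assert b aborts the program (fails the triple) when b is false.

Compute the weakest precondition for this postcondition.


Working backward. After the program, the postcondition v and (v and g) must hold; in canonical form it is v and g.
Before v := g: g
Then branch requires v; else branch requires false.
Before the if: ((not g) -> v) and (not g)
Before g := g: ((not g) -> v) and (not g)
Answer: WP = ((not g) -> v) and (not g)


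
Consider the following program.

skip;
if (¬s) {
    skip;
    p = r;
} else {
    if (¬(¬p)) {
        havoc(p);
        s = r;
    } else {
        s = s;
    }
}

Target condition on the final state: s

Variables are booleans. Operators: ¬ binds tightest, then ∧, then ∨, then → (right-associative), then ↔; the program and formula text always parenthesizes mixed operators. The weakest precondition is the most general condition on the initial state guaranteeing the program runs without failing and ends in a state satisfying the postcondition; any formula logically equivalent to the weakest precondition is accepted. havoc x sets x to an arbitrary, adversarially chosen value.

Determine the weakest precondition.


Working backward. After the program, s must hold.
Then branch requires s; else branch requires (p → r) ∧ ((¬p) → s).
Before the if: ((¬s) → s) ∧ (s → ((p → r) ∧ ((¬p) → s)))
Before skip: ((¬s) → s) ∧ (s → ((p → r) ∧ ((¬p) → s)))
Answer: WP = ((¬s) → s) ∧ (s → ((p → r) ∧ ((¬p) → s)))


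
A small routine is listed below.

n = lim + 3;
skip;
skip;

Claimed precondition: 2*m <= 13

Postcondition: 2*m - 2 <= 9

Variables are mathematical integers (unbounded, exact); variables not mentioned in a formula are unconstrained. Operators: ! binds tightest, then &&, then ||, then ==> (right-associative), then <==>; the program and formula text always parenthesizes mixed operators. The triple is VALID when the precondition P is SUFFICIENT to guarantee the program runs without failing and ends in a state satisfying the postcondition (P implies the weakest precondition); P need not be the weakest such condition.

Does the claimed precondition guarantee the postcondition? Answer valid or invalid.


Working backward. After the program, the postcondition 2*m - 2 <= 9 must hold; in canonical form it is 2*m <= 11.
Before skip: 2*m <= 11
Before skip: 2*m <= 11
Before n := lim + 3: 2*m <= 11
The weakest precondition is 2*m <= 11.
Check whether 2*m <= 13 implies it.
Countermodel: at the initial state m = 6, the precondition holds but the weakest precondition fails.
Answer: invalid


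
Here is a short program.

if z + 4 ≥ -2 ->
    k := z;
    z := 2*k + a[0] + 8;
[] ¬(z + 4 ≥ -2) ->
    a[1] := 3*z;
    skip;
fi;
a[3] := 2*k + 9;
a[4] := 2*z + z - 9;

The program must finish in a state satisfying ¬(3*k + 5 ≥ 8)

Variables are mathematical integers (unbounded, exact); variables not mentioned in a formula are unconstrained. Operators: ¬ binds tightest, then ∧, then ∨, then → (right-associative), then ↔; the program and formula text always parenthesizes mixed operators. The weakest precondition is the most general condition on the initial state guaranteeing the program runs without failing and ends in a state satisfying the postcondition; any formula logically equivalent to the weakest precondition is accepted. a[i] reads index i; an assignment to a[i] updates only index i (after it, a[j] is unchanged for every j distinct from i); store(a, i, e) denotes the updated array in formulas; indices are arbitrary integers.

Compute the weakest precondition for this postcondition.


Working backward. After the program, the postcondition ¬(3*k + 5 ≥ 8) must hold; in canonical form it is ¬(3*k ≥ 3).
Before a[4] := 2*z + z - 9: ¬(3*k ≥ 3)
Before a[3] := 2*k + 9: ¬(3*k ≥ 3)
Then branch requires ¬(3*z ≥ 3); else branch requires ¬(3*k ≥ 3).
Before the if: (z ≥ -6 → (¬(3*z ≥ 3))) ∧ ((¬(z ≥ -6)) → (¬(3*k ≥ 3)))
Answer: WP = (z ≥ -6 → (¬(3*z ≥ 3))) ∧ ((¬(z ≥ -6)) → (¬(3*k ≥ 3)))


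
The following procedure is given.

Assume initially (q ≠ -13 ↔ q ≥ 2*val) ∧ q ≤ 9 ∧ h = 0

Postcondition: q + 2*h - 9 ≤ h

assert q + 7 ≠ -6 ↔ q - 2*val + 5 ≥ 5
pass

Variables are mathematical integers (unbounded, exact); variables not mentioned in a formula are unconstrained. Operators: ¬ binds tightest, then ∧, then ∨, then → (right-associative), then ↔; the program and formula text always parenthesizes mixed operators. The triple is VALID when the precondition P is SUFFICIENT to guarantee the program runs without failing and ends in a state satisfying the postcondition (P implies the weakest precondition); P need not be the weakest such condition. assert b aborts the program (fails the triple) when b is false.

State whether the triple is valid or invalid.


Working backward. After the program, the postcondition q + 2*h - 9 ≤ h must hold; in canonical form it is h + q ≤ 9.
Before skip: h + q ≤ 9
Before assert q + 7 ≠ -6 ↔ q - 2*val + 5 ≥ 5: (q ≠ -13 ↔ q ≥ 2*val) ∧ h + q ≤ 9
The weakest precondition is (q ≠ -13 ↔ q ≥ 2*val) ∧ h + q ≤ 9.
Check whether (q ≠ -13 ↔ q ≥ 2*val) ∧ q ≤ 9 ∧ h = 0 implies it.
Every state satisfying the precondition satisfies the weakest precondition: the implication holds.
Answer: valid


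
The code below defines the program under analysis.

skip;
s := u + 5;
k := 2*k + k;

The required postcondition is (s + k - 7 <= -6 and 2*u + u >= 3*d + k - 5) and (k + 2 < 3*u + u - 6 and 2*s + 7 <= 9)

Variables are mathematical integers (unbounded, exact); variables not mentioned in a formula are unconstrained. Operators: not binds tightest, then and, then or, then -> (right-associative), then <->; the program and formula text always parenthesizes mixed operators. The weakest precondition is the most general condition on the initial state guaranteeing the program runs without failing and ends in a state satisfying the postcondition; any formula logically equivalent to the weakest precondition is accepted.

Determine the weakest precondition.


Working backward. After the program, the postcondition (s + k - 7 <= -6 and 2*u + u >= 3*d + k - 5) and (k + 2 < 3*u + u - 6 and 2*s + 7 <= 9) must hold; in canonical form it is k + s <= 1 and 3*u >= 3*d + k - 5 and k < 4*u - 8 and 2*s <= 2.
Before k := 2*k + k: 3*k + s <= 1 and 3*u >= 3*d + 3*k - 5 and 3*k < 4*u - 8 and 2*s <= 2
Before s := u + 5: 3*k + u <= -4 and 3*u >= 3*d + 3*k - 5 and 3*k < 4*u - 8 and 2*u <= -8
Before skip: 3*k + u <= -4 and 3*u >= 3*d + 3*k - 5 and 3*k < 4*u - 8 and 2*u <= -8
Answer: WP = 3*k + u <= -4 and 3*u >= 3*d + 3*k - 5 and 3*k < 4*u - 8 and 2*u <= -8


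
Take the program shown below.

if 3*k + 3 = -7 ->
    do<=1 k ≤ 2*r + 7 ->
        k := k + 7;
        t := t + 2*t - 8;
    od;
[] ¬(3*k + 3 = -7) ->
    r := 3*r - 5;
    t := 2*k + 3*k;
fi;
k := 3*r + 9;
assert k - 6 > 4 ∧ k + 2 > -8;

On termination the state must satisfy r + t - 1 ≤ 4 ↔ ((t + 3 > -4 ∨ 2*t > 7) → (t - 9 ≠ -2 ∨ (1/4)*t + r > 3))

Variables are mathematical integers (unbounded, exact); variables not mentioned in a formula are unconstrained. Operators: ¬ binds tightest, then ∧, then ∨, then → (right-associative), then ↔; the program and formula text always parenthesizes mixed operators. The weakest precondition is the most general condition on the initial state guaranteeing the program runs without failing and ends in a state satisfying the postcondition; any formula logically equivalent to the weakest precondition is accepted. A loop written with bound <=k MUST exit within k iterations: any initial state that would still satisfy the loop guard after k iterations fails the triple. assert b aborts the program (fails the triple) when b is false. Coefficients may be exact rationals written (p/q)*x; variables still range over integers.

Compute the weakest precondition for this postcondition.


Working backward. After the program, the postcondition r + t - 1 ≤ 4 ↔ ((t + 3 > -4 ∨ 2*t > 7) → (t - 9 ≠ -2 ∨ (1/4)*t + r > 3)) must hold; in canonical form it is r + t ≤ 5 ↔ ((t > -7 ∨ 2*t > 7) → (t ≠ 7 ∨ r + (1/4)*t > 3)).
Before assert k - 6 > 4 ∧ k + 2 > -8: k > 10 ∧ k > -10 ∧ (r + t ≤ 5 ↔ ((t > -7 ∨ 2*t > 7) → (t ≠ 7 ∨ r + (1/4)*t > 3)))
Before k := 3*r + 9: 3*r > 1 ∧ 3*r > -19 ∧ (r + t ≤ 5 ↔ ((t > -7 ∨ 2*t > 7) → (t ≠ 7 ∨ r + (1/4)*t > 3)))
Then branch requires (k ≤ 2*r + 7 → ((¬(k ≤ 2*r)) ∧ 3*r > 1 ∧ 3*r > -19 ∧ (r + 3*t ≤ 13 ↔ ((3*t > 1 ∨ 6*t > 23) → (3*t ≠ 15 ∨ r + (3/4)*t > 5))))) ∧ ((¬(k ≤ 2*r + 7)) → (3*r > 1 ∧ 3*r > -19 ∧ (r + t ≤ 5 ↔ ((t > -7 ∨ 2*t > 7) → (t ≠ 7 ∨ r + (1/4)*t > 3))))); else branch requires 9*r > 16 ∧ 9*r > -4 ∧ (5*k + 3*r ≤ 10 ↔ ((5*k > -7 ∨ 10*k > 7) → (5*k ≠ 7 ∨ (5/4)*k + 3*r > 8))).
Before the if: (3*k = -10 → ((k ≤ 2*r + 7 → ((¬(k ≤ 2*r)) ∧ 3*r > 1 ∧ 3*r > -19 ∧ (r + 3*t ≤ 13 ↔ ((3*t > 1 ∨ 6*t > 23) → (3*t ≠ 15 ∨ r + (3/4)*t > 5))))) ∧ ((¬(k ≤ 2*r + 7)) → (3*r > 1 ∧ 3*r > -19 ∧ (r + t ≤ 5 ↔ ((t > -7 ∨ 2*t > 7) → (t ≠ 7 ∨ r + (1/4)*t > 3))))))) ∧ ((¬(3*k = -10)) → (9*r > 16 ∧ 9*r > -4 ∧ (5*k + 3*r ≤ 10 ↔ ((5*k > -7 ∨ 10*k > 7) → (5*k ≠ 7 ∨ (5/4)*k + 3*r > 8)))))
Answer: WP = (3*k = -10 → ((k ≤ 2*r + 7 → ((¬(k ≤ 2*r)) ∧ 3*r > 1 ∧ 3*r > -19 ∧ (r + 3*t ≤ 13 ↔ ((3*t > 1 ∨ 6*t > 23) → (3*t ≠ 15 ∨ r + (3/4)*t > 5))))) ∧ ((¬(k ≤ 2*r + 7)) → (3*r > 1 ∧ 3*r > -19 ∧ (r + t ≤ 5 ↔ ((t > -7 ∨ 2*t > 7) → (t ≠ 7 ∨ r + (1/4)*t > 3))))))) ∧ ((¬(3*k = -10)) → (9*r > 16 ∧ 9*r > -4 ∧ (5*k + 3*r ≤ 10 ↔ ((5*k > -7 ∨ 10*k > 7) → (5*k ≠ 7 ∨ (5/4)*k + 3*r > 8)))))


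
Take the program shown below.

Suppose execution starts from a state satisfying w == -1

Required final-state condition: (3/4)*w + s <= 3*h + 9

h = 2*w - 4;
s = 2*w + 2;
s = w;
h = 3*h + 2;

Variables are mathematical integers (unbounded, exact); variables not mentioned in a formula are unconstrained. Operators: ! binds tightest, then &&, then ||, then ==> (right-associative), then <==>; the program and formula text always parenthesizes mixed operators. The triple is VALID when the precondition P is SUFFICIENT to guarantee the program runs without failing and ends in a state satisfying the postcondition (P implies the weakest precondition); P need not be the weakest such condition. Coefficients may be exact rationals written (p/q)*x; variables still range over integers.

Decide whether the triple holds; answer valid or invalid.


Working backward. After the program, the postcondition (3/4)*w + s <= 3*h + 9 must hold; in canonical form it is s + (3/4)*w <= 3*h + 9.
Before h := 3*h + 2: s + (3/4)*w <= 9*h + 15
Before s := w: (7/4)*w <= 9*h + 15
Before s := 2*w + 2: (7/4)*w <= 9*h + 15
Before h := 2*w - 4: (65/4)*w >= 21
The weakest precondition is (65/4)*w >= 21.
Check whether w == -1 implies it.
Countermodel: at the initial state w = -1, the precondition holds but the weakest precondition fails.
Answer: invalid


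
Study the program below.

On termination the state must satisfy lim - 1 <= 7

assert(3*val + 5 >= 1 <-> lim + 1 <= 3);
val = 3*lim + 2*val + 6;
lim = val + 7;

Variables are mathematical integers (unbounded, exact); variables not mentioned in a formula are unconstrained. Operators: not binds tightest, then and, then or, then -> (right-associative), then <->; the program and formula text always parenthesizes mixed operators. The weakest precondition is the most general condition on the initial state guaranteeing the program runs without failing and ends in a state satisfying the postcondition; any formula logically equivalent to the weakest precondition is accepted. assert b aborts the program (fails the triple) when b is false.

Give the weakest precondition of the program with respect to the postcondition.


Working backward. After the program, the postcondition lim - 1 <= 7 must hold; in canonical form it is lim <= 8.
Before lim := val + 7: val <= 1
Before val := 3*lim + 2*val + 6: 3*lim + 2*val <= -5
Before assert 3*val + 5 >= 1 <-> lim + 1 <= 3: (3*val >= -4 <-> lim <= 2) and 3*lim + 2*val <= -5
Answer: WP = (3*val >= -4 <-> lim <= 2) and 3*lim + 2*val <= -5


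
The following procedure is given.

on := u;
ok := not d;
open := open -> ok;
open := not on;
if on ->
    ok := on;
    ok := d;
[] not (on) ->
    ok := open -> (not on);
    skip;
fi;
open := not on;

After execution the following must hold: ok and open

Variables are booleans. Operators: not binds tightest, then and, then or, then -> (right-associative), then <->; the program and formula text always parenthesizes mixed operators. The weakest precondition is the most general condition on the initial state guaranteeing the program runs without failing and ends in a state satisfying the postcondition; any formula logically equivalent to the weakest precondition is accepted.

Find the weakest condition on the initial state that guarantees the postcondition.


Working backward. After the program, ok and open must hold.
Before open := not on: ok and (not on)
Then branch requires d and (not on); else branch requires (open -> (not on)) and (not on).
Before the if: (on -> (d and (not on))) and ((not on) -> ((open -> (not on)) and (not on)))
Before open := not on: on -> (d and (not on))
Before open := open -> ok: on -> (d and (not on))
Before ok := not d: on -> (d and (not on))
Before on := u: u -> (d and (not u))
Answer: WP = u -> (d and (not u))


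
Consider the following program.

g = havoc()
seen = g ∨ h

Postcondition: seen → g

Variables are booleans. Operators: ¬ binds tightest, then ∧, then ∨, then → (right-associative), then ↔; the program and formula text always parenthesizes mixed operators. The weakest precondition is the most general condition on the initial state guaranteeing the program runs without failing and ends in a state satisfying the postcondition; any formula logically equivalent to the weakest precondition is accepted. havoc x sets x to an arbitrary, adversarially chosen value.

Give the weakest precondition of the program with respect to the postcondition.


Working backward. After the program, seen → g must hold.
Before seen := g ∨ h: (g ∨ h) → g
Before havoc g: ¬h
Answer: WP = ¬h


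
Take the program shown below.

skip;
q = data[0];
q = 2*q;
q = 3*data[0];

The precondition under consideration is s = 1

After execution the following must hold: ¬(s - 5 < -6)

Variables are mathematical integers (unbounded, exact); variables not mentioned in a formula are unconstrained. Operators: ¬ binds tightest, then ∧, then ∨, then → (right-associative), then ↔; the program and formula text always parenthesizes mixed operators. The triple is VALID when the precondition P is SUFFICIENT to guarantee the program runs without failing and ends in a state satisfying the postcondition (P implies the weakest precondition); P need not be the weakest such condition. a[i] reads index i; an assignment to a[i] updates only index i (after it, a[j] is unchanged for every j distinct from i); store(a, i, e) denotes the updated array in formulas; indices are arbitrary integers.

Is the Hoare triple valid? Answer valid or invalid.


Working backward. After the program, the postcondition ¬(s - 5 < -6) must hold; in canonical form it is ¬(s < -1).
Before q := 3*data[0]: ¬(s < -1)
Before q := 2*q: ¬(s < -1)
Before q := data[0]: ¬(s < -1)
Before skip: ¬(s < -1)
The weakest precondition is ¬(s < -1).
Check whether s = 1 implies it.
Every state satisfying the precondition satisfies the weakest precondition: the implication holds.
Answer: valid


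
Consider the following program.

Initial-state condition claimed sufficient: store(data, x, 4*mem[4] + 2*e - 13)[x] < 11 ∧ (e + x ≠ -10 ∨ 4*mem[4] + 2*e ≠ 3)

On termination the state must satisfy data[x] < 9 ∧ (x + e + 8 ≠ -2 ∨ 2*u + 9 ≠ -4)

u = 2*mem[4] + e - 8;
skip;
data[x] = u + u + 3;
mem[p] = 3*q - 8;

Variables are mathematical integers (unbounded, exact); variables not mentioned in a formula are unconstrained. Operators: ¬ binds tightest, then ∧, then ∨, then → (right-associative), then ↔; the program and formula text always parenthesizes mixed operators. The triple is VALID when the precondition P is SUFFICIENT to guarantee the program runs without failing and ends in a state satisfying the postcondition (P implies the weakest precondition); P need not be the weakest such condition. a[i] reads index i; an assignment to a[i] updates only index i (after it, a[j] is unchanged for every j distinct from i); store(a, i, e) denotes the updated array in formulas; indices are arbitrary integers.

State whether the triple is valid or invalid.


Working backward. After the program, the postcondition data[x] < 9 ∧ (x + e + 8 ≠ -2 ∨ 2*u + 9 ≠ -4) must hold; in canonical form it is data[x] < 9 ∧ (e + x ≠ -10 ∨ 2*u ≠ -13).
Before mem[p] := 3*q - 8: data[x] < 9 ∧ (e + x ≠ -10 ∨ 2*u ≠ -13)
Before data[x] := u + u + 3: store(data, x, 2*u + 3)[x] < 9 ∧ (e + x ≠ -10 ∨ 2*u ≠ -13)
Before skip: store(data, x, 2*u + 3)[x] < 9 ∧ (e + x ≠ -10 ∨ 2*u ≠ -13)
Before u := 2*mem[4] + e - 8: store(data, x, 4*mem[4] + 2*e - 13)[x] < 9 ∧ (e + x ≠ -10 ∨ 4*mem[4] + 2*e ≠ 3)
The weakest precondition is store(data, x, 4*mem[4] + 2*e - 13)[x] < 9 ∧ (e + x ≠ -10 ∨ 4*mem[4] + 2*e ≠ 3).
Check whether store(data, x, 4*mem[4] + 2*e - 13)[x] < 11 ∧ (e + x ≠ -10 ∨ 4*mem[4] + 2*e ≠ 3) implies it.
Countermodel: at the initial state data = {[-21] = 0, [4] = 0, elsewhere 0}, e = 11, mem = {[-21] = 0, [4] = 0, elsewhere 0}, x = -21, the precondition holds but the weakest precondition fails.
Answer: invalid


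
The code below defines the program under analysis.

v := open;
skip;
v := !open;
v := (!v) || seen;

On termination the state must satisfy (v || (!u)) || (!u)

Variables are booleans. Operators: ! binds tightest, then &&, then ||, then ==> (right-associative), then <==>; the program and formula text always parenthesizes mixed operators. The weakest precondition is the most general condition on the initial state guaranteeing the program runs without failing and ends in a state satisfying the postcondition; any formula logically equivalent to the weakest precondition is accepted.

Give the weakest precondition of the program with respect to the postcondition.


Working backward. After the program, the postcondition (v || (!u)) || (!u) must hold; in canonical form it is v || (!u).
Before v := (!v) || seen: (!v) || seen || (!u)
Before v := !open: open || seen || (!u)
Before skip: open || seen || (!u)
Before v := open: open || seen || (!u)
Answer: WP = open || seen || (!u)


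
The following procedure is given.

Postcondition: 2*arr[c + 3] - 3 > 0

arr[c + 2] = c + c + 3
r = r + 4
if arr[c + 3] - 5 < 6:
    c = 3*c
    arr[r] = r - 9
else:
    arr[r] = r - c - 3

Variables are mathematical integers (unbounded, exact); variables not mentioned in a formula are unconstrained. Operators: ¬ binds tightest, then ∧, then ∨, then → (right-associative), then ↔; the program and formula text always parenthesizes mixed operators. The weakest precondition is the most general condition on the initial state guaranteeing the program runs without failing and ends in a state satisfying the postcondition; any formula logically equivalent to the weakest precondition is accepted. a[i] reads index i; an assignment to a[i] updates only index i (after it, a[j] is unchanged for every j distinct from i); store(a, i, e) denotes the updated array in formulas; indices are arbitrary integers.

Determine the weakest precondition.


Working backward. After the program, the postcondition 2*arr[c + 3] - 3 > 0 must hold; in canonical form it is 2*arr[c + 3] > 3.
Then branch requires 2*store(arr, r, r - 9)[3*c + 3] > 3; else branch requires 2*store(arr, r, -c + r - 3)[c + 3] > 3.
Before the if: (arr[c + 3] < 11 → 2*store(arr, r, r - 9)[3*c + 3] > 3) ∧ ((¬(arr[c + 3] < 11)) → 2*store(arr, r, -c + r - 3)[c + 3] > 3)
Before r := r + 4: (arr[c + 3] < 11 → 2*store(arr, r + 4, r - 5)[3*c + 3] > 3) ∧ ((¬(arr[c + 3] < 11)) → 2*store(arr, r + 4, -c + r + 1)[c + 3] > 3)
Before arr[c + 2] := c + c + 3: (store(arr, c + 2, 2*c + 3)[c + 3] < 11 → 2*store(store(arr, c + 2, 2*c + 3), r + 4, r - 5)[3*c + 3] > 3) ∧ ((¬(store(arr, c + 2, 2*c + 3)[c + 3] < 11)) → 2*store(store(arr, c + 2, 2*c + 3), r + 4, -c + r + 1)[c + 3] > 3)
Answer: WP = (store(arr, c + 2, 2*c + 3)[c + 3] < 11 → 2*store(store(arr, c + 2, 2*c + 3), r + 4, r - 5)[3*c + 3] > 3) ∧ ((¬(store(arr, c + 2, 2*c + 3)[c + 3] < 11)) → 2*store(store(arr, c + 2, 2*c + 3), r + 4, -c + r + 1)[c + 3] > 3)


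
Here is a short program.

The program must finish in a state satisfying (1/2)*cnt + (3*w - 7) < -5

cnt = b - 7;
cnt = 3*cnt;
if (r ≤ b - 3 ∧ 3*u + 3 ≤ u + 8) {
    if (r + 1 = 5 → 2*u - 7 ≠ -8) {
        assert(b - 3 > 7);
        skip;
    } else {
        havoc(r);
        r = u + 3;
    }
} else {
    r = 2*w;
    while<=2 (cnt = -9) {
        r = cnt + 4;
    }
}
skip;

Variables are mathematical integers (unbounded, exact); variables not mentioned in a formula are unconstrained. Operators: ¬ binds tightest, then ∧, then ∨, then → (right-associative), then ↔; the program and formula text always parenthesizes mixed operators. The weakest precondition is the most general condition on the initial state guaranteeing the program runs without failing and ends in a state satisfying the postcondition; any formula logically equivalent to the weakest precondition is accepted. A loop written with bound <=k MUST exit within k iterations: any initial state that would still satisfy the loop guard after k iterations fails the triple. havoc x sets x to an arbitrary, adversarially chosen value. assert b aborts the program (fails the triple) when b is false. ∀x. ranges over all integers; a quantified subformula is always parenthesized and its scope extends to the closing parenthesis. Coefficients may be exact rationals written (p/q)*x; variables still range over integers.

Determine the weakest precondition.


Working backward. After the program, the postcondition (1/2)*cnt + (3*w - 7) < -5 must hold; in canonical form it is (1/2)*cnt + 3*w < 2.
Before skip: (1/2)*cnt + 3*w < 2
Then branch requires ((r = 4 → 2*u ≠ -1) → (b > 10 ∧ (1/2)*cnt + 3*w < 2)) ∧ ((¬(r = 4 → 2*u ≠ -1)) → (1/2)*cnt + 3*w < 2); else branch requires (cnt = -9 → ((cnt = -9 → ((¬(cnt = -9)) ∧ (1/2)*cnt + 3*w < 2)) ∧ ((¬(cnt = -9)) → (1/2)*cnt + 3*w < 2))) ∧ ((¬(cnt = -9)) → (1/2)*cnt + 3*w < 2).
Before the if: ((r ≤ b - 3 ∧ 2*u ≤ 5) → (((r = 4 → 2*u ≠ -1) → (b > 10 ∧ (1/2)*cnt + 3*w < 2)) ∧ ((¬(r = 4 → 2*u ≠ -1)) → (1/2)*cnt + 3*w < 2))) ∧ ((¬(r ≤ b - 3 ∧ 2*u ≤ 5)) → ((cnt = -9 → ((cnt = -9 → ((¬(cnt = -9)) ∧ (1/2)*cnt + 3*w < 2)) ∧ ((¬(cnt = -9)) → (1/2)*cnt + 3*w < 2))) ∧ ((¬(cnt = -9)) → (1/2)*cnt + 3*w < 2)))
Before cnt := 3*cnt: ((r ≤ b - 3 ∧ 2*u ≤ 5) → (((r = 4 → 2*u ≠ -1) → (b > 10 ∧ (3/2)*cnt + 3*w < 2)) ∧ ((¬(r = 4 → 2*u ≠ -1)) → (3/2)*cnt + 3*w < 2))) ∧ ((¬(r ≤ b - 3 ∧ 2*u ≤ 5)) → ((3*cnt = -9 → ((3*cnt = -9 → ((¬(3*cnt = -9)) ∧ (3/2)*cnt + 3*w < 2)) ∧ ((¬(3*cnt = -9)) → (3/2)*cnt + 3*w < 2))) ∧ ((¬(3*cnt = -9)) → (3/2)*cnt + 3*w < 2)))
Before cnt := b - 7: ((r ≤ b - 3 ∧ 2*u ≤ 5) → (((r = 4 → 2*u ≠ -1) → (b > 10 ∧ (3/2)*b + 3*w < 25/2)) ∧ ((¬(r = 4 → 2*u ≠ -1)) → (3/2)*b + 3*w < 25/2))) ∧ ((¬(r ≤ b - 3 ∧ 2*u ≤ 5)) → ((3*b = 12 → ((3*b = 12 → ((¬(3*b = 12)) ∧ (3/2)*b + 3*w < 25/2)) ∧ ((¬(3*b = 12)) → (3/2)*b + 3*w < 25/2))) ∧ ((¬(3*b = 12)) → (3/2)*b + 3*w < 25/2)))
Answer: WP = ((r ≤ b - 3 ∧ 2*u ≤ 5) → (((r = 4 → 2*u ≠ -1) → (b > 10 ∧ (3/2)*b + 3*w < 25/2)) ∧ ((¬(r = 4 → 2*u ≠ -1)) → (3/2)*b + 3*w < 25/2))) ∧ ((¬(r ≤ b - 3 ∧ 2*u ≤ 5)) → ((3*b = 12 → ((3*b = 12 → ((¬(3*b = 12)) ∧ (3/2)*b + 3*w < 25/2)) ∧ ((¬(3*b = 12)) → (3/2)*b + 3*w < 25/2))) ∧ ((¬(3*b = 12)) → (3/2)*b + 3*w < 25/2)))


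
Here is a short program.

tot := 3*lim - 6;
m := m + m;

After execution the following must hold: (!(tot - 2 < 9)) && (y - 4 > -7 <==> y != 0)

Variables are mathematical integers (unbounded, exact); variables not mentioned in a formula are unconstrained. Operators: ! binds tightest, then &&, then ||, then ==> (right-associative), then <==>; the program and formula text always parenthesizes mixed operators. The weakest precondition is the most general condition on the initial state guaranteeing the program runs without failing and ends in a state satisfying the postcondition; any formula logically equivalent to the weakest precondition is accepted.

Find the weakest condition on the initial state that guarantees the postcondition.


Working backward. After the program, the postcondition (!(tot - 2 < 9)) && (y - 4 > -7 <==> y != 0) must hold; in canonical form it is (!(tot < 11)) && (y > -3 <==> y != 0).
Before m := m + m: (!(tot < 11)) && (y > -3 <==> y != 0)
Before tot := 3*lim - 6: (!(3*lim < 17)) && (y > -3 <==> y != 0)
Answer: WP = (!(3*lim < 17)) && (y > -3 <==> y != 0)


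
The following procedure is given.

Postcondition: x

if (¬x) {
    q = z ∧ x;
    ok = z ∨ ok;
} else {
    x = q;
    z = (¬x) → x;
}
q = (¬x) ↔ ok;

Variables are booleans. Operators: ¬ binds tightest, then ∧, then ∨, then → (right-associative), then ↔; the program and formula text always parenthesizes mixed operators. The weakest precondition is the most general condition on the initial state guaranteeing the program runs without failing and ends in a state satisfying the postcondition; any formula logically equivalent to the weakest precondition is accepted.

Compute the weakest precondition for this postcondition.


Working backward. After the program, x must hold.
Before q := (¬x) ↔ ok: x
Then branch requires x; else branch requires q.
Before the if: ((¬x) → x) ∧ (x → q)
Answer: WP = ((¬x) → x) ∧ (x → q)


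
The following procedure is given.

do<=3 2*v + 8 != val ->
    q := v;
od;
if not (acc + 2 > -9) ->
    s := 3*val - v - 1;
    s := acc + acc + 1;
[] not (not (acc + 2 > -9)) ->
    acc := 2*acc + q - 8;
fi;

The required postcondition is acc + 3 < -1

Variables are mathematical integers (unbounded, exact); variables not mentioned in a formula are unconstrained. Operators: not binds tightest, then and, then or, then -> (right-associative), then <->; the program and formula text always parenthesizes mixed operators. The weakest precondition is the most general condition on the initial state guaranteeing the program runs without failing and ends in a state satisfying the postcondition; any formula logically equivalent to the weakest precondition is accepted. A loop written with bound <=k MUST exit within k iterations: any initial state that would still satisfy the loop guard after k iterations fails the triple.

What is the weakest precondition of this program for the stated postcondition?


Working backward. After the program, the postcondition acc + 3 < -1 must hold; in canonical form it is acc < -4.
Then branch requires acc < -4; else branch requires 2*acc + q < 4.
Before the if: ((not (acc > -11)) -> acc < -4) and (acc > -11 -> 2*acc + q < 4)
Before the loop (bound <=3), unroll the exhaustion recursion (WP_0 = exit-now case; WP_j = one more guarded iteration, up to j = 3):
  WP_0: (not (2*v != val - 8)) and ((not (acc > -11)) -> acc < -4) and (acc > -11 -> 2*acc + q < 4)
  WP_1: (2*v != val - 8 -> ((not (2*v != val - 8)) and ((not (acc > -11)) -> acc < -4) and (acc > -11 -> 2*acc + v < 4))) and ((not (2*v != val - 8)) -> (((not (acc > -11)) -> acc < -4) and (acc > -11 -> 2*acc + q < 4)))
  WP_2: (2*v != val - 8 -> ((2*v != val - 8 -> ((not (2*v != val - 8)) and ((not (acc > -11)) -> acc < -4) and (acc > -11 -> 2*acc + v < 4))) and ((not (2*v != val - 8)) -> (((not (acc > -11)) -> acc < -4) and (acc > -11 -> 2*acc + v < 4))))) and ((not (2*v != val - 8)) -> (((not (acc > -11)) -> acc < -4) and (acc > -11 -> 2*acc + q < 4)))
  WP_3: (2*v != val - 8 -> ((2*v != val - 8 -> ((2*v != val - 8 -> ((not (2*v != val - 8)) and ((not (acc > -11)) -> acc < -4) and (acc > -11 -> 2*acc + v < 4))) and ((not (2*v != val - 8)) -> (((not (acc > -11)) -> acc < -4) and (acc > -11 -> 2*acc + v < 4))))) and ((not (2*v != val - 8)) -> (((not (acc > -11)) -> acc < -4) and (acc > -11 -> 2*acc + v < 4))))) and ((not (2*v != val - 8)) -> (((not (acc > -11)) -> acc < -4) and (acc > -11 -> 2*acc + q < 4)))
So before the loop: (2*v != val - 8 -> ((2*v != val - 8 -> ((2*v != val - 8 -> ((not (2*v != val - 8)) and ((not (acc > -11)) -> acc < -4) and (acc > -11 -> 2*acc + v < 4))) and ((not (2*v != val - 8)) -> (((not (acc > -11)) -> acc < -4) and (acc > -11 -> 2*acc + v < 4))))) and ((not (2*v != val - 8)) -> (((not (acc > -11)) -> acc < -4) and (acc > -11 -> 2*acc + v < 4))))) and ((not (2*v != val - 8)) -> (((not (acc > -11)) -> acc < -4) and (acc > -11 -> 2*acc + q < 4)))
Answer: WP = (2*v != val - 8 -> ((2*v != val - 8 -> ((2*v != val - 8 -> ((not (2*v != val - 8)) and ((not (acc > -11)) -> acc < -4) and (acc > -11 -> 2*acc + v < 4))) and ((not (2*v != val - 8)) -> (((not (acc > -11)) -> acc < -4) and (acc > -11 -> 2*acc + v < 4))))) and ((not (2*v != val - 8)) -> (((not (acc > -11)) -> acc < -4) and (acc > -11 -> 2*acc + v < 4))))) and ((not (2*v != val - 8)) -> (((not (acc > -11)) -> acc < -4) and (acc > -11 -> 2*acc + q < 4)))


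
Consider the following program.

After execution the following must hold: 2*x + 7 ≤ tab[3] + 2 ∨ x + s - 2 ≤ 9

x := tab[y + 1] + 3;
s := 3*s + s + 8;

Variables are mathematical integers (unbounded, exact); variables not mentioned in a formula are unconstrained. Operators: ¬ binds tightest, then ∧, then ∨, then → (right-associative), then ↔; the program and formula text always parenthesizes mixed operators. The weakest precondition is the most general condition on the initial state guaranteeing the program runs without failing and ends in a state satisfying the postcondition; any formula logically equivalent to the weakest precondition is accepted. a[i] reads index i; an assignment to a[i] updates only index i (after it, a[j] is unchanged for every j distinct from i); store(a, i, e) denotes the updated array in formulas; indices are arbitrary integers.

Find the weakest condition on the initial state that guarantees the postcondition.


Working backward. After the program, the postcondition 2*x + 7 ≤ tab[3] + 2 ∨ x + s - 2 ≤ 9 must hold; in canonical form it is 2*x ≤ tab[3] - 5 ∨ s + x ≤ 11.
Before s := 3*s + s + 8: 2*x ≤ tab[3] - 5 ∨ 4*s + x ≤ 3
Before x := tab[y + 1] + 3: 2*tab[y + 1] ≤ tab[3] - 11 ∨ tab[y + 1] + 4*s ≤ 0
Answer: WP = 2*tab[y + 1] ≤ tab[3] - 11 ∨ tab[y + 1] + 4*s ≤ 0


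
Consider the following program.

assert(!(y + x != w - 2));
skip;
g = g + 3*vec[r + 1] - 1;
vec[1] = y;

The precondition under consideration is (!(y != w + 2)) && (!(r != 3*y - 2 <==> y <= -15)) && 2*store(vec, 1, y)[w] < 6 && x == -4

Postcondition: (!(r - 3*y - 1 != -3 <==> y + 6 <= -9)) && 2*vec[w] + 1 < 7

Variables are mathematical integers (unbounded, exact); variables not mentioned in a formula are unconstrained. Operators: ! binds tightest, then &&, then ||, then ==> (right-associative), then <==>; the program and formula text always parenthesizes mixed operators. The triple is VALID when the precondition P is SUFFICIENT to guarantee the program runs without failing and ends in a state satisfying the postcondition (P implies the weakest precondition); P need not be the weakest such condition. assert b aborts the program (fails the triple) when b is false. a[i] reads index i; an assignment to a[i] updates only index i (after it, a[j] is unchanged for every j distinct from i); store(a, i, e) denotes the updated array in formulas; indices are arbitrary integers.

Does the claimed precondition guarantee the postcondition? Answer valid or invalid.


Working backward. After the program, the postcondition (!(r - 3*y - 1 != -3 <==> y + 6 <= -9)) && 2*vec[w] + 1 < 7 must hold; in canonical form it is (!(r != 3*y - 2 <==> y <= -15)) && 2*vec[w] < 6.
Before vec[1] := y: (!(r != 3*y - 2 <==> y <= -15)) && 2*store(vec, 1, y)[w] < 6
Before g := g + 3*vec[r + 1] - 1: (!(r != 3*y - 2 <==> y <= -15)) && 2*store(vec, 1, y)[w] < 6
Before skip: (!(r != 3*y - 2 <==> y <= -15)) && 2*store(vec, 1, y)[w] < 6
Before assert !(y + x != w - 2): (!(x + y != w - 2)) && (!(r != 3*y - 2 <==> y <= -15)) && 2*store(vec, 1, y)[w] < 6
The weakest precondition is (!(x + y != w - 2)) && (!(r != 3*y - 2 <==> y <= -15)) && 2*store(vec, 1, y)[w] < 6.
Check whether (!(y != w + 2)) && (!(r != 3*y - 2 <==> y <= -15)) && 2*store(vec, 1, y)[w] < 6 && x == -4 implies it.
Every state satisfying the precondition satisfies the weakest precondition: the implication holds.
Answer: valid


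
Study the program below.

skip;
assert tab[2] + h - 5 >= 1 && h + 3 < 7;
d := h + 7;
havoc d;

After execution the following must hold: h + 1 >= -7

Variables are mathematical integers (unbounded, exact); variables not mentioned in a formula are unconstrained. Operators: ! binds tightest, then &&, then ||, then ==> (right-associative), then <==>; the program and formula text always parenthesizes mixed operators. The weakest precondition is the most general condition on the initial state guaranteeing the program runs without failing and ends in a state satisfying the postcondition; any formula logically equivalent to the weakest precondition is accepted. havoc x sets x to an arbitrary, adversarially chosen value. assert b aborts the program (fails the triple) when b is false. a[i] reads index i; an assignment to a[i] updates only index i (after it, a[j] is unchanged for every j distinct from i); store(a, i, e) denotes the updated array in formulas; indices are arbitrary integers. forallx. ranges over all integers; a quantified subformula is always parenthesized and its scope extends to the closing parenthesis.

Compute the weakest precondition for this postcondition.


Working backward. After the program, the postcondition h + 1 >= -7 must hold; in canonical form it is h >= -8.
Before havoc d: h >= -8
Before d := h + 7: h >= -8
Before assert tab[2] + h - 5 >= 1 && h + 3 < 7: tab[2] + h >= 6 && h < 4 && h >= -8
Before skip: tab[2] + h >= 6 && h < 4 && h >= -8
Answer: WP = tab[2] + h >= 6 && h < 4 && h >= -8


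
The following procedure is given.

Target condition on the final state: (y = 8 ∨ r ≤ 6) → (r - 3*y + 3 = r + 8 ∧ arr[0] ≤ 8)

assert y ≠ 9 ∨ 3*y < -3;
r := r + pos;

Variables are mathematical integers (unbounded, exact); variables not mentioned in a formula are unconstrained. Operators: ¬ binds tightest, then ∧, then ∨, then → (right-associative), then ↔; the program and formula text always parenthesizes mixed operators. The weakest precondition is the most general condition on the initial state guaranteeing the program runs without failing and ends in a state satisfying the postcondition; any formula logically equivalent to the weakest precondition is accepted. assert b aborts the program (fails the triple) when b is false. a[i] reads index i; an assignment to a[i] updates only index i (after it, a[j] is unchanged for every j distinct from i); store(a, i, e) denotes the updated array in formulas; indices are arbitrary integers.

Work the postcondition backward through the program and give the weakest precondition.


Working backward. After the program, the postcondition (y = 8 ∨ r ≤ 6) → (r - 3*y + 3 = r + 8 ∧ arr[0] ≤ 8) must hold; in canonical form it is (y = 8 ∨ r ≤ 6) → (3*y = -5 ∧ arr[0] ≤ 8).
Before r := r + pos: (y = 8 ∨ pos + r ≤ 6) → (3*y = -5 ∧ arr[0] ≤ 8)
Before assert y ≠ 9 ∨ 3*y < -3: (y ≠ 9 ∨ 3*y < -3) ∧ ((y = 8 ∨ pos + r ≤ 6) → (3*y = -5 ∧ arr[0] ≤ 8))
Answer: WP = (y ≠ 9 ∨ 3*y < -3) ∧ ((y = 8 ∨ pos + r ≤ 6) → (3*y = -5 ∧ arr[0] ≤ 8))
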